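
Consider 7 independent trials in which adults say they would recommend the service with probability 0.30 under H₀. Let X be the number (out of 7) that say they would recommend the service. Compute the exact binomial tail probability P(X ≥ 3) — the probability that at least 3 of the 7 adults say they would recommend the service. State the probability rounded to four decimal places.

P = 0.3529

X ~ Binomial(n=7, p=0.30).
P(X ≥ 3) = Σ_{j=3}^{7} C(7,j)·0.30^j·0.70^{7−j}.
= 0.226894 + 0.097240 + 0.025005 + 0.003572 + 0.000219 = 0.3529.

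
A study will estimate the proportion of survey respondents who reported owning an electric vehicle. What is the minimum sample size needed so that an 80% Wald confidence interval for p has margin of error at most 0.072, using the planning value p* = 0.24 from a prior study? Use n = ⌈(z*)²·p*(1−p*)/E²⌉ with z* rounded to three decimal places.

z* = 1.282 at the 80% level.
p*(1−p*) = 0.1824.
Required n before rounding: 1.643524 × 0.1824 / 0.072² = 57.828.
Rounding up, n = 58.

n = 58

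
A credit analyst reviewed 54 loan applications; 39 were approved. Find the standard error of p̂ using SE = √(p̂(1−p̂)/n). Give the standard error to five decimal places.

SE = 0.06095

The sample proportion is 39/54 = 0.72222.
p̂(1−p̂) = 0.72222·0.27778 = 0.200618.
SE = √(0.200618/54) = 0.06095.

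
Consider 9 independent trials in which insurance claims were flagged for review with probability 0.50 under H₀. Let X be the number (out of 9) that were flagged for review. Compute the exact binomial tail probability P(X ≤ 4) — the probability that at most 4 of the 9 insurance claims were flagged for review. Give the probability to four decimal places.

P = 0.5000

X is binomial with n = 9 and p = 0.50.
P(X ≤ 4) = Σ_{j=0}^{4} C(9,j)·0.50^j·0.50^{9−j}.
= 0.001953 + 0.017578 + 0.070312 + 0.164062 + 0.246094 = 0.5000.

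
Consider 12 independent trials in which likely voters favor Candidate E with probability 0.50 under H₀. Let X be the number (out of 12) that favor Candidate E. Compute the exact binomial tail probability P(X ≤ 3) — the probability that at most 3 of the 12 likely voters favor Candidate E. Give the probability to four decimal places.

P = 0.0730

X is binomial with n = 12 and p = 0.50.
P(X ≤ 3) = C(12,0)·0.50^0·0.50^12 + C(12,1)·0.50^1·0.50^11 + C(12,2)·0.50^2·0.50^10 + C(12,3)·0.50^3·0.50^9.
= 0.000244 + 0.002930 + 0.016113 + 0.053711 = 0.0730.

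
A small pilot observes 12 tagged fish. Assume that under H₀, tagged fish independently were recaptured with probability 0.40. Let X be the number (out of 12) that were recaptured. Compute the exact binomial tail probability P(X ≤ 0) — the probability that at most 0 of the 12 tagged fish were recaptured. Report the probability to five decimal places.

P = 0.00218

X is binomial with n = 12 and p = 0.40.
P(X ≤ 0) = C(12,0)·0.40^0·0.60^12.
= 0.002177 = 0.00218.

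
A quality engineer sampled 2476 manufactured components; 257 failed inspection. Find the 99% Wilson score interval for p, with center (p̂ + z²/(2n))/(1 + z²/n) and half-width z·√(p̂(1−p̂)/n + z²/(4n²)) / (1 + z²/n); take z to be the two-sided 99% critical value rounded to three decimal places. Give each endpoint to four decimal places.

(0.0891, 0.1207)

Here p̂ = 257/2476 = 0.10380 and z = 2.576 (z² = 6.635776).
1 + z²/n = 1.002680.
Center = (0.10380 + 0.001340)/1.002680 = 0.10486.
Radicand: p̂(1−p̂)/n + z²/(4n²) = 0.000037570 + 0.000000271 = 0.000037841.
Half-width = 2.576·√0.000037841/1.002680 = 0.01580.
So the interval runs from 0.0891 to 0.1207.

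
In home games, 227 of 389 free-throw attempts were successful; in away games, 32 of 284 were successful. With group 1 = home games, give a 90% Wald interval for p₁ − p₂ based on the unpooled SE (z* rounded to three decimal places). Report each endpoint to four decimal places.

p̂₁ = 227/389 = 0.58355, p̂₂ = 32/284 = 0.11268; p̂₁ − p̂₂ = 0.47087.
SE = √(0.000624730 + 0.000352043) = √0.000976773 = 0.031253.
The 90% critical value is z* = 1.645. Margin = 1.645·0.031253 = 0.05141.
CI: 0.47087 ± 0.05141 = (0.4195, 0.5223).

(0.4195, 0.5223)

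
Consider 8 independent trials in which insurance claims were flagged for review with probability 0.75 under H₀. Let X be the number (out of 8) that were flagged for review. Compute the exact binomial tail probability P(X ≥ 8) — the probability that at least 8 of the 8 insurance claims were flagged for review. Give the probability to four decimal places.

X ~ Binomial(n=8, p=0.75).
P(X ≥ 8) = C(8,8)·0.75^8·0.25^0.
= 0.100113 = 0.1001.

P = 0.1001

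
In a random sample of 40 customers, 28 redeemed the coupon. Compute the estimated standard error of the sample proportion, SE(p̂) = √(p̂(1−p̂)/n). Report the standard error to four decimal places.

The sample proportion is 28/40 = 0.70000.
p̂(1−p̂) = 0.210000.
SE = √(0.210000/40) = 0.0725.

SE = 0.0725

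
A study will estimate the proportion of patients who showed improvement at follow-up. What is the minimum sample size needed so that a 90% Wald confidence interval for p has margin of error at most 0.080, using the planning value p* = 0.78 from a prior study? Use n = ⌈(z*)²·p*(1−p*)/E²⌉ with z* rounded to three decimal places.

The 90% critical value is z* = 1.645.
p*(1−p*) = 0.78·0.22 = 0.1716.
Required n before rounding: 2.706025 × 0.1716 / 0.080² = 72.555.
⌈72.555⌉ = 73.

n = 73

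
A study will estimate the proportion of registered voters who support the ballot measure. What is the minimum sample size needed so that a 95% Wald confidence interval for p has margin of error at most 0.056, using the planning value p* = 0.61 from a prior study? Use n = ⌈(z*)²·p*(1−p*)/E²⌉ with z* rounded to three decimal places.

z* = 1.960 at the 95% level.
p*(1−p*) = 0.61·0.39 = 0.2379.
Required n before rounding: 3.841600 × 0.2379 / 0.056² = 291.427.
⌈291.427⌉ = 292.

n = 292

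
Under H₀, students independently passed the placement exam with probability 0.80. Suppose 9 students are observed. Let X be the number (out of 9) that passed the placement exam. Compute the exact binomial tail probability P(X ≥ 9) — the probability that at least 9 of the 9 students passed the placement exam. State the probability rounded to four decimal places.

P = 0.1342

X is binomial with n = 9 and p = 0.80.
P(X ≥ 9) = C(9,9)·0.80^9·0.20^0.
= 0.134218 = 0.1342.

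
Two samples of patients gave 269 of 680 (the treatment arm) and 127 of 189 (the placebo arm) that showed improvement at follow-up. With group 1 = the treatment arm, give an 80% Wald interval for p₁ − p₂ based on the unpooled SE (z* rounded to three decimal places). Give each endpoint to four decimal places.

(-0.3263, -0.2264)

p̂₁ = 269/680 = 0.39559, p̂₂ = 127/189 = 0.67196; p̂₁ − p̂₂ = -0.27637.
Unpooled SE = √(p̂₁(1−p̂₁)/n₁ + p̂₂(1−p̂₂)/n₂) = √(0.000351615 + 0.001166299) = 0.038960.
The 80% critical value is z* = 1.282. Margin of error = 0.04995.
So the interval runs from -0.3263 to -0.2264.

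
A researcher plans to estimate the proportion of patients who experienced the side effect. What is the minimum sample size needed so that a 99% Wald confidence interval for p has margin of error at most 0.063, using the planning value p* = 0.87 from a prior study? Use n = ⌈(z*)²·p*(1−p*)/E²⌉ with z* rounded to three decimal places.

The 99% critical value is z* = 2.576.
p*(1−p*) = 0.87·0.13 = 0.1131.
Required n before rounding: 6.635776 × 0.1131 / 0.063² = 189.092.
⌈189.092⌉ = 190.

n = 190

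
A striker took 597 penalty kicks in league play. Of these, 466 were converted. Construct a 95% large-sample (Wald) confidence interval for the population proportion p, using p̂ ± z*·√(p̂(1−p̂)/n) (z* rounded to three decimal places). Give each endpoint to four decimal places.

(0.7474, 0.8138)

The sample proportion is 466/597 = 0.78057.
Standard error of p̂: √(0.171281/597) = √0.000286902 = 0.016938.
z* = 1.960 at the 95% level.
Margin = 1.960·0.016938 = 0.03320.
So the interval runs from 0.7474 to 0.8138.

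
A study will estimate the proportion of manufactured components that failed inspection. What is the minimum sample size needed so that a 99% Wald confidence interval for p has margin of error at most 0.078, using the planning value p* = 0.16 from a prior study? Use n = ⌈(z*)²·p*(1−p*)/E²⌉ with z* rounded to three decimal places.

For 99% confidence, z* = 2.576.
p*(1−p*) = 0.16·0.84 = 0.1344.
Required n before rounding: 6.635776 × 0.1344 / 0.078² = 146.589.
⌈146.589⌉ = 147.

n = 147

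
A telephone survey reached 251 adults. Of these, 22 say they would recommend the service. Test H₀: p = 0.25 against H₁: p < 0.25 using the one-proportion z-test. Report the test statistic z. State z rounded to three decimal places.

Sample proportion p̂ = 22/251 = 0.08765.
SE₀ = √(0.25·0.75/251) = 0.027332.
Test statistic: z = -0.16235/0.027332 = -5.940.

z = -5.940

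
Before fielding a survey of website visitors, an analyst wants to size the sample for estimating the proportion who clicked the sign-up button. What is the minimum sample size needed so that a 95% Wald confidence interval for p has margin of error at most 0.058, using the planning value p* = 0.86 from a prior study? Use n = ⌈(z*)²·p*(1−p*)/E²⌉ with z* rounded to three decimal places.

The 95% critical value is z* = 1.960.
p*(1−p*) = 0.86·0.14 = 0.1204.
Required n before rounding: 3.841600 × 0.1204 / 0.058² = 137.494.
Rounding up, n = 138.

n = 138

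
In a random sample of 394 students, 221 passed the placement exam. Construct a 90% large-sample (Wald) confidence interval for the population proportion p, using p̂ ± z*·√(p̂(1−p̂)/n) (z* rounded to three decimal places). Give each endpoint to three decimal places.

p̂ = 221/394 = 0.56091.
Standard error of p̂: √(0.246290/394) = √0.000625100 = 0.025002.
For 90% confidence, z* = 1.645.
Margin = 1.645·0.025002 = 0.04113.
Interval: 0.56091 ± 0.04113 → (0.520, 0.602).

(0.520, 0.602)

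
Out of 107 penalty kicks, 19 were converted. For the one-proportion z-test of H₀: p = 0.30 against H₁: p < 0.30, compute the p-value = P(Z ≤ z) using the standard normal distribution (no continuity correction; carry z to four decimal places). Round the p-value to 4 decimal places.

p-value = 0.0029

The sample proportion is 19/107 = 0.17757.
SE₀ = √(0.30·0.70/107) = 0.044301.
Test statistic (full precision, shown to 4 dp): z = (19/107 − 0.30)/SE₀ ≈ -2.7636.
From the standard normal, P(Z ≤ z) = 0.0029.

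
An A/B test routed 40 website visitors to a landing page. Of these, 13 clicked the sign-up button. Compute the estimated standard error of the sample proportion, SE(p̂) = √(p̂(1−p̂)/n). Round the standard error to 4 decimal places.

SE = 0.0741

p̂ = 13/40 = 0.32500.
p̂(1−p̂) = 0.32500·0.67500 = 0.219375.
SE = √(0.219375/40) = 0.0741.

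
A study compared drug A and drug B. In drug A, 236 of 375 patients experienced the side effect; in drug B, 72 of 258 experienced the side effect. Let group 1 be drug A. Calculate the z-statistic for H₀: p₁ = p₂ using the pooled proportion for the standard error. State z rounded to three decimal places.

z = 8.664

p̂₁ = 236/375 = 0.62933, p̂₂ = 72/258 = 0.27907.
Pooling: p̂ = 308/633 = 0.48657.
SE = √[p̂(1−p̂)(1/n₁+1/n₂)] = √[0.48657·0.51343·(1/375+1/258)] ≈ 0.040429.
z = (p̂₁ − p̂₂)/SE = (0.62933 − 0.27907)/0.040429 = 0.35026/0.040429 = 8.664.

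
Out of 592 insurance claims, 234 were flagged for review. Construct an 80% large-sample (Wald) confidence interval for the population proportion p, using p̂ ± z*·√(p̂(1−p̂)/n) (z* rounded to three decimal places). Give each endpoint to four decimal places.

(0.3695, 0.4210)

The sample proportion is 234/592 = 0.39527.
Standard error of p̂: √(0.239032/592) = √0.000403770 = 0.020094.
z* = 1.282 at the 80% level.
Margin = 1.282·0.020094 = 0.02576.
So the interval runs from 0.3695 to 0.4210.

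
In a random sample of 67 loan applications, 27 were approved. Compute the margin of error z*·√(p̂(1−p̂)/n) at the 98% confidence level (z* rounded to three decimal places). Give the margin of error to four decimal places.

ME = 0.1394

p̂ = 27/67 = 0.40299.
SE(p̂) = √(0.40299·0.59701/67) = 0.059924.
For 98% confidence, z* = 2.326.
ME = 2.326·0.059924 = 0.1394.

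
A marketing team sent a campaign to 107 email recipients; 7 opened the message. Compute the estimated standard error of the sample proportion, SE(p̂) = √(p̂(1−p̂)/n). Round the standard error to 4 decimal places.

SE = 0.0239

With x = 7 successes in n = 107, p̂ = 0.06542.
p̂(1−p̂) = 0.061140.
SE = √(0.061140/107) = 0.0239.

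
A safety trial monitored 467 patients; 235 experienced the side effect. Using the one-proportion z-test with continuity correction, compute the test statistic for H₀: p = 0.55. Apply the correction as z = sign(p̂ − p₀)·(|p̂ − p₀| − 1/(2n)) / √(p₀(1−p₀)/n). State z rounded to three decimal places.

p̂ = 235/467 = 0.50321. p̂ − p₀ = -0.046788.
Continuity correction 1/(2n) = 1/934 = 0.001071.
Corrected numerator: |-0.046788| − 0.001071 = 0.045717.
Under H₀, SE = √(p₀(1−p₀)/n) = √(0.55·0.45/467) = √0.000529979 = 0.023021.
z = −0.045717/0.023021 = -1.986.

z = -1.986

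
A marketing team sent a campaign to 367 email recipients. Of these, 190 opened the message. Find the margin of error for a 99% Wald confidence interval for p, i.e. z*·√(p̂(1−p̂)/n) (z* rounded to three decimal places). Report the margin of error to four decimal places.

Sample proportion p̂ = 190/367 = 0.51771.
Standard error of p̂: √(0.249686/367) = √0.000680344 = 0.026083.
z* = 2.576 at the 99% level.
Margin of error = z*·SE = 2.576 × 0.026083 = 0.0672.

ME = 0.0672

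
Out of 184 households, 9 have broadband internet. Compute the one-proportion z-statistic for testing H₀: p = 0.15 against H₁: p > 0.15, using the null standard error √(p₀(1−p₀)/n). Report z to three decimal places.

p̂ = 9/184 = 0.04891.
Null standard error: √(0.15·0.85/184) = √0.000692935 = 0.026324.
z = (0.04891 − 0.15)/0.026324 = -0.10109/0.026324 = -3.840.

z = -3.840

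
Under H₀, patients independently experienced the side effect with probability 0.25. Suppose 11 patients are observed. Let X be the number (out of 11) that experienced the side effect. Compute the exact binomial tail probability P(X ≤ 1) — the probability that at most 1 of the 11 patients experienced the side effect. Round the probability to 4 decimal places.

P = 0.1971

X is binomial with n = 11 and p = 0.25.
P(X ≤ 1) = C(11,0)·0.25^0·0.75^11 + C(11,1)·0.25^1·0.75^10.
= 0.042235 + 0.154862 = 0.1971.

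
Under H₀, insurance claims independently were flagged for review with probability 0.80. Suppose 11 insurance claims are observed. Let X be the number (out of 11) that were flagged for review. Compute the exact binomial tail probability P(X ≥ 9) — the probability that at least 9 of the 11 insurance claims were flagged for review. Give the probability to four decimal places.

X ~ Binomial(n=11, p=0.80).
P(X ≥ 9) = C(11,9)·0.80^9·0.20^2 + C(11,10)·0.80^10·0.20^1 + C(11,11)·0.80^11·0.20^0.
= 0.295279 + 0.236223 + 0.085899 = 0.6174.

P = 0.6174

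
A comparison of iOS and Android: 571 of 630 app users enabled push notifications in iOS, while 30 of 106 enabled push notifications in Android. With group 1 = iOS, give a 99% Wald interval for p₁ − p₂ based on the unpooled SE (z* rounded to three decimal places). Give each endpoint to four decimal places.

(0.5067, 0.7399)

p̂₁ = 0.90635, p̂₂ = 0.28302, so the observed difference is 0.62333.
Unpooled SE = √(p̂₁(1−p̂₁)/n₁ + p̂₂(1−p̂₂)/n₂) = √(0.000134731 + 0.001914332) = 0.045267.
The 99% critical value is z* = 2.576. Margin = 2.576·0.045267 = 0.11661.
CI: 0.62333 ± 0.11661 = (0.5067, 0.7399).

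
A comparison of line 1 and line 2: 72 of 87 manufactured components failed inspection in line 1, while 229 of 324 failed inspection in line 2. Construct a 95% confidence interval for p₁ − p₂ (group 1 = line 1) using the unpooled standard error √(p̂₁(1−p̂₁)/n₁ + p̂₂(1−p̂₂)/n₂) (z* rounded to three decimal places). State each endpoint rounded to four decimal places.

(0.0272, 0.2144)

p̂₁ = 0.82759, p̂₂ = 0.70679, so the observed difference is 0.12080.
SE = √(0.001640084 + 0.000639623) = √0.002279707 = 0.047746.
z* = 1.960 at the 95% level. Margin = 1.960·0.047746 = 0.09358.
So the interval runs from 0.0272 to 0.2144.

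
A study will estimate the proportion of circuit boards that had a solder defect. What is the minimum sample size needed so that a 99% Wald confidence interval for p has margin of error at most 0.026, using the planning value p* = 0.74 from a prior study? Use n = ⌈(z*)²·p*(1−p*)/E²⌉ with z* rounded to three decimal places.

n = 1889

For 99% confidence, z* = 2.576.
p*(1−p*) = 0.74·0.26 = 0.1924.
Required n before rounding: 6.635776 × 0.1924 / 0.026² = 1888.644.
⌈1888.644⌉ = 1889.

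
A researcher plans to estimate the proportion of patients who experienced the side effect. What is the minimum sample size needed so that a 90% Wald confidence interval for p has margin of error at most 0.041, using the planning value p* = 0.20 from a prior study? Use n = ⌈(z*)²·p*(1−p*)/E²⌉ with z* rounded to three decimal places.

The 90% critical value is z* = 1.645.
p*(1−p*) = 0.20·0.80 = 0.1600.
Required n before rounding: 2.706025 × 0.1600 / 0.041² = 257.563.
⌈257.563⌉ = 258.

n = 258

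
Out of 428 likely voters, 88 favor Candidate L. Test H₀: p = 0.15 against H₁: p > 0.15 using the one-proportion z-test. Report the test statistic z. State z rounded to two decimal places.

z = 3.22

With x = 88 successes in n = 428, p̂ = 0.20561.
Null standard error: √(0.15·0.85/428) = √0.000297897 = 0.017260.
z = (p̂ − p₀)/SE = (0.20561 − 0.15)/0.017260 = 3.22.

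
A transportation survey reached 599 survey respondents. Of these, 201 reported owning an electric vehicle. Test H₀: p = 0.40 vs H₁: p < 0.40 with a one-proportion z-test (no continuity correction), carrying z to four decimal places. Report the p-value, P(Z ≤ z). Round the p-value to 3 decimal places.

The sample proportion is 201/599 = 0.33556.
Null standard error: √(0.40·0.60/599) = √0.000400668 = 0.020017.
Test statistic (full precision, shown to 4 dp): z = (201/599 − 0.40)/SE₀ ≈ -3.2194.
From the standard normal, P(Z ≤ z) = 0.001.

p-value = 0.001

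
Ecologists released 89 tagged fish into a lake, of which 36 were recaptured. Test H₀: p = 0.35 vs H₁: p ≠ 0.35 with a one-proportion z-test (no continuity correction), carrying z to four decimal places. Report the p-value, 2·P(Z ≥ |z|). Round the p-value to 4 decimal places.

p̂ = 36/89 = 0.40449.
Null standard error: √(0.35·0.65/89) = √0.002556180 = 0.050559.
Test statistic (full precision, shown to 4 dp): z = (36/89 − 0.35)/SE₀ ≈ 1.0778.
p-value = 2·P(Z ≥ |z|) with z = 1.0778 → 0.2811.

p-value = 0.2811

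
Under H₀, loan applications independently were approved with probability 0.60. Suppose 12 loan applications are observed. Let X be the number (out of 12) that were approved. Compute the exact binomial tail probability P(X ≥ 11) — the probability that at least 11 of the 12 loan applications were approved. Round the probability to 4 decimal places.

X ~ Binomial(n=12, p=0.60).
P(X ≥ 11) = C(12,11)·0.60^11·0.40^1 + C(12,12)·0.60^12·0.40^0.
= 0.017414 + 0.002177 = 0.0196.

P = 0.0196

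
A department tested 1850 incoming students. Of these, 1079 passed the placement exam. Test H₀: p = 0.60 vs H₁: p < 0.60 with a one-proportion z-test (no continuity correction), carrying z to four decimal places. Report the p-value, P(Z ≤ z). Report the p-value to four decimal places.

p-value = 0.0706

p̂ = 1079/1850 = 0.58324.
Null standard error: √(0.60·0.40/1850) = √0.000129730 = 0.011390.
z = (p̂ − p₀)/SE = (1079/1850 − 0.60)/0.011390 ≈ -1.4712.
From the standard normal, P(Z ≤ z) = 0.0706.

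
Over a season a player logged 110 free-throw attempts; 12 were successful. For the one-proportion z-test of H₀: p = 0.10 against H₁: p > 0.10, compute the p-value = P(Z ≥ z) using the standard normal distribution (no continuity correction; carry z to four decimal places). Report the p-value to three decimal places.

Sample proportion p̂ = 12/110 = 0.10909.
Under H₀, SE = √(p₀(1−p₀)/n) = √(0.10·0.90/110) = √0.000818182 = 0.028604.
z = (p̂ − p₀)/SE = (12/110 − 0.10)/0.028604 ≈ 0.3178.
From the standard normal, P(Z ≥ z) = 0.375.

p-value = 0.375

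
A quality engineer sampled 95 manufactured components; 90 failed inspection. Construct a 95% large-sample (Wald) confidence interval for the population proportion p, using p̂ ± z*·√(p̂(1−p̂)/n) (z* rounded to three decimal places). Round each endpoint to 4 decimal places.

(0.9025, 0.9923)

With x = 90 successes in n = 95, p̂ = 0.94737.
Standard error of p̂: √(0.049861/95) = √0.000524858 = 0.022910.
The 95% critical value is z* = 1.960.
Margin = 1.960·0.022910 = 0.04490.
CI: 0.94737 ± 0.04490 = (0.9025, 0.9923).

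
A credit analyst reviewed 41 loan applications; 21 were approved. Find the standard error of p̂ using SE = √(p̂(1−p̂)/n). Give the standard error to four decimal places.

The sample proportion is 21/41 = 0.51220.
p̂(1−p̂) = 0.249851.
SE = √(0.249851/41) = 0.0781.

SE = 0.0781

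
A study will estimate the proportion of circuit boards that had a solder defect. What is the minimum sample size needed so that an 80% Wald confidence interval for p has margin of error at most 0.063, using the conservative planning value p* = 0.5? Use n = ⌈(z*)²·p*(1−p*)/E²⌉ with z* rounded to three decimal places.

The 80% critical value is z* = 1.282.
p*(1−p*) = 0.50·0.50 = 0.2500.
(z*)²·p*(1−p*)/E² = 1.643524·0.2500/0.003969 = 103.523.
Rounding up, n = 104.

n = 104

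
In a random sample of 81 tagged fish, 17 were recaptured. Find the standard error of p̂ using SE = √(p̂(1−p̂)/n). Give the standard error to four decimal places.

SE = 0.0452

p̂ = 17/81 = 0.20988.
p̂(1−p̂) = 0.165830.
Dividing by n and taking the root: √0.002047284 = 0.0452.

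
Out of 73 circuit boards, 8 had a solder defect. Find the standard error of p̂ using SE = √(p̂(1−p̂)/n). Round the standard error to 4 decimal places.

With x = 8 successes in n = 73, p̂ = 0.10959.
p̂(1−p̂) = 0.10959·0.89041 = 0.097580.
SE = √(0.097580/73) = √0.001336712 = 0.0366.

SE = 0.0366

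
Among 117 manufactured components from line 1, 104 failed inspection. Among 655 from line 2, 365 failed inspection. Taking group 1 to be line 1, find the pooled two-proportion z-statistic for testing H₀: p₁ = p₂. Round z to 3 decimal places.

p̂₁ = 104/117 = 0.88889, p̂₂ = 365/655 = 0.55725.
Pooling: p̂ = 469/772 = 0.60751.
Pooled SE = √[0.2384410·0.01007373] ≈ 0.049010.
z = (p̂₁ − p̂₂)/SE = (0.88889 − 0.55725)/0.049010 = 0.33164/0.049010 = 6.767.

z = 6.767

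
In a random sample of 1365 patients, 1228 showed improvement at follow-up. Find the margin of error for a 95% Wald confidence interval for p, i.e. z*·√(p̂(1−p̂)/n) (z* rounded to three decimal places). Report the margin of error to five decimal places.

Sample proportion p̂ = 1228/1365 = 0.89963.
SE = √(p̂(1−p̂)/n) = √(0.090293/1365) = 0.008133.
For 95% confidence, z* = 1.960.
ME = 1.960·0.008133 = 0.01594.

ME = 0.01594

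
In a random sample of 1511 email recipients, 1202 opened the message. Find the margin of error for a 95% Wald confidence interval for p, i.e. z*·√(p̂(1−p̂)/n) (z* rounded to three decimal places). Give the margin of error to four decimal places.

Sample proportion p̂ = 1202/1511 = 0.79550.
SE = √(p̂(1−p̂)/n) = √(0.162680/1511) = 0.010376.
z* = 1.960 at the 95% level.
ME = 1.960·0.010376 = 0.0203.

ME = 0.0203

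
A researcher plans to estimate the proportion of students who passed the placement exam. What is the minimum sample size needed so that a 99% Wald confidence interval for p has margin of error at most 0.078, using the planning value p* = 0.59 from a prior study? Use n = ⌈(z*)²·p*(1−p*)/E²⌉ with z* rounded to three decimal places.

n = 264

z* = 2.576 at the 99% level.
p*(1−p*) = 0.2419.
Required n before rounding: 6.635776 × 0.2419 / 0.078² = 263.839.
Rounding up, n = 264.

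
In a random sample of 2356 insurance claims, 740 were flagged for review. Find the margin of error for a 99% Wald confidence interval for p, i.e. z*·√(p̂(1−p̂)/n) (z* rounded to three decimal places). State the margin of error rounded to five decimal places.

ME = 0.02463

With x = 740 successes in n = 2356, p̂ = 0.31409.
SE(p̂) = √(0.31409·0.68591/2356) = 0.009563.
For 99% confidence, z* = 2.576.
ME = 2.576·0.009563 = 0.02463.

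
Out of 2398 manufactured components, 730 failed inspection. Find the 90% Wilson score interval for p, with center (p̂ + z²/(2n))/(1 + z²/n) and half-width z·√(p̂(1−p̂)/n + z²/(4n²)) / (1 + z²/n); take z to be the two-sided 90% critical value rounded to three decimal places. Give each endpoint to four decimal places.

(0.2892, 0.3201)

p̂ = 730/2398 = 0.30442; z = 1.645, so z² = 2.706025.
Denominator 1 + z²/n = 1 + 2.706025/2398 = 1.001128.
Adjusted center: (0.30442 + z²/(2n))/1.001128 = 0.30464.
Radicand: p̂(1−p̂)/n + z²/(4n²) = 0.000088302 + 0.000000118 = 0.000088420.
Half-width = 1.645·√0.000088420/1.001128 = 0.01545.
CI: 0.30464 ± 0.01545 = (0.2892, 0.3201).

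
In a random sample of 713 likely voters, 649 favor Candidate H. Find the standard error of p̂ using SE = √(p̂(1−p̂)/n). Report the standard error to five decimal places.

SE = 0.01070

p̂ = 649/713 = 0.91024.
p̂(1−p̂) = 0.91024·0.08976 = 0.081703.
SE = √(0.081703/713) = 0.01070.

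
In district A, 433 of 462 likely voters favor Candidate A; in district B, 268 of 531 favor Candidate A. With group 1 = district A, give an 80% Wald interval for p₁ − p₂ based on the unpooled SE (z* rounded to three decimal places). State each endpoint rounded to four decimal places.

p̂₁ = 433/462 = 0.93723, p̂₂ = 268/531 = 0.50471; p̂₁ − p̂₂ = 0.43252.
SE = √(0.000127339 + 0.000470768) = √0.000598107 = 0.024456.
z* = 1.282 at the 80% level. Margin of error = 0.03135.
Interval: 0.43252 ± 0.03135 → (0.4012, 0.4639).

(0.4012, 0.4639)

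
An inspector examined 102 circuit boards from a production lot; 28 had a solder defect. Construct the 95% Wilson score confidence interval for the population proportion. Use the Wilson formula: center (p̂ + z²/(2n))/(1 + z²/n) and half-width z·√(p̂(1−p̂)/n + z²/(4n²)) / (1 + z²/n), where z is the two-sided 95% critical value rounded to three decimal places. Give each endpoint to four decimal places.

p̂ = 28/102 = 0.27451; z = 1.960, so z² = 3.841600.
1 + z²/n = 1.037663.
Center = (0.27451 + 0.018831)/1.037663 = 0.28269.
Radicand: p̂(1−p̂)/n + z²/(4n²) = 0.001952492 + 0.000092311 = 0.002044803.
Half-width = z·√(radicand)/denom = 1.960·0.045219/1.037663 = 0.08541.
CI: 0.28269 ± 0.08541 = (0.1973, 0.3681).

(0.1973, 0.3681)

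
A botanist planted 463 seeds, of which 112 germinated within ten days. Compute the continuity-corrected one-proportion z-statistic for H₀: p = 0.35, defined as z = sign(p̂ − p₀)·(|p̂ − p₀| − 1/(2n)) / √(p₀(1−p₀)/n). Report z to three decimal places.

The sample proportion is 112/463 = 0.24190. p̂ − p₀ = -0.108099.
1/(2n) = 0.001080.
Corrected numerator: |-0.108099| − 0.001080 = 0.107019.
Under H₀, SE = √(p₀(1−p₀)/n) = √(0.35·0.65/463) = √0.000491361 = 0.022167.
z = −0.107019/0.022167 = -4.828.

z = -4.828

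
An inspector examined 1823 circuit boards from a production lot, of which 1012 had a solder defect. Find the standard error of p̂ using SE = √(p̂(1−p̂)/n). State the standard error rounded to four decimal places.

SE = 0.0116

p̂ = 1012/1823 = 0.55513.
p̂(1−p̂) = 0.246961.
Dividing by n and taking the root: √0.000135470 = 0.0116.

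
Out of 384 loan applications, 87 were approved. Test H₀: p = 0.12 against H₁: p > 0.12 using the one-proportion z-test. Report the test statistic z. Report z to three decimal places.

z = 6.426

p̂ = 87/384 = 0.22656.
Under H₀, SE = √(p₀(1−p₀)/n) = √(0.12·0.88/384) = √0.000275000 = 0.016583.
Test statistic: z = 0.10656/0.016583 = 6.426.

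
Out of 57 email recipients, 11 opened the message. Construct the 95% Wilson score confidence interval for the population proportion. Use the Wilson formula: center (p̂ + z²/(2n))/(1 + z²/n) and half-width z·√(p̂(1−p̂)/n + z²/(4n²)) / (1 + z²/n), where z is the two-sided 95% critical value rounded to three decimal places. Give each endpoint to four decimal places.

(0.1113, 0.3134)

p̂ = 11/57 = 0.19298; z = 1.960, so z² = 3.841600.
1 + z²/n = 1.067396.
Center = (0.19298 + 0.033698)/1.067396 = 0.21237.
Radicand: p̂(1−p̂)/n + z²/(4n²) = 0.002732285 + 0.000295599 = 0.003027884.
Half-width = 1.960·√0.003027884/1.067396 = 0.10104.
CI: 0.21237 ± 0.10104 = (0.1113, 0.3134).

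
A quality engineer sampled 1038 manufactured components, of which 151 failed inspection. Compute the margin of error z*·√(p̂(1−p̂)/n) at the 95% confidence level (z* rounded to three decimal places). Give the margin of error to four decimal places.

ME = 0.0214

With x = 151 successes in n = 1038, p̂ = 0.14547.
SE = √(p̂(1−p̂)/n) = √(0.124310/1038) = 0.010943.
For 95% confidence, z* = 1.960.
ME = 1.960·0.010943 = 0.0214.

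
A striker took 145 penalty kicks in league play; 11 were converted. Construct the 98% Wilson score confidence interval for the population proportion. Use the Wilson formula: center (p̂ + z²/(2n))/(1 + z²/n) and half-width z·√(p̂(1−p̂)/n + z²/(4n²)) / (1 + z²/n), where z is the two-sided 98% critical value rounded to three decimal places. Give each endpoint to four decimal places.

(0.0386, 0.1436)

Here p̂ = 11/145 = 0.07586 and z = 2.326 (z² = 5.410276).
Denominator 1 + z²/n = 1 + 5.410276/145 = 1.037312.
Adjusted center: (0.07586 + z²/(2n))/1.037312 = 0.09112.
Radicand: p̂(1−p̂)/n + z²/(4n²) = 0.000483497 + 0.000064331 = 0.000547828.
Half-width = 2.326·√0.000547828/1.037312 = 0.05248.
Interval: 0.09112 ± 0.05248 → (0.0386, 0.1436).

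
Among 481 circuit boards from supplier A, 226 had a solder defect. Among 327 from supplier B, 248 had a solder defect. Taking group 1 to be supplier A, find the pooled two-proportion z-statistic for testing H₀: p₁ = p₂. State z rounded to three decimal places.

z = -8.176

Sample proportions: p̂₁ = 226/481 = 0.46985 and p̂₂ = 248/327 = 0.75841.
Pooling: p̂ = 474/808 = 0.58663.
Pooled SE = √[0.2424946·0.00513711] ≈ 0.035295.
z = -0.28856/0.035295 = -8.176.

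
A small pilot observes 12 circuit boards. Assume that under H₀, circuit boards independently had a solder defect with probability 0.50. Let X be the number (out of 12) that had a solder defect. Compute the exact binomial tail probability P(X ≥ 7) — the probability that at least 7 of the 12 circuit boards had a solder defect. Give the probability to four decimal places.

X ~ Binomial(n=12, p=0.50).
P(X ≥ 7) = Σ_{j=7}^{12} C(12,j)·0.50^j·0.50^{12−j}.
= 0.193359 + 0.120850 + 0.053711 + 0.016113 + 0.002930 + 0.000244 = 0.3872.

P = 0.3872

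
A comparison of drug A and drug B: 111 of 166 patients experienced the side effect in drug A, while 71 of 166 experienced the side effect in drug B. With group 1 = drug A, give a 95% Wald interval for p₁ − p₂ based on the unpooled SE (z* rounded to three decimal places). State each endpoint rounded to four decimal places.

p̂₁ = 0.66867, p̂₂ = 0.42771, so the observed difference is 0.24096.
SE = √(0.001334632 + 0.001474544) = √0.002809176 = 0.053002.
For 95% confidence, z* = 1.960. Margin of error = 0.10388.
Interval: 0.24096 ± 0.10388 → (0.1371, 0.3448).

(0.1371, 0.3448)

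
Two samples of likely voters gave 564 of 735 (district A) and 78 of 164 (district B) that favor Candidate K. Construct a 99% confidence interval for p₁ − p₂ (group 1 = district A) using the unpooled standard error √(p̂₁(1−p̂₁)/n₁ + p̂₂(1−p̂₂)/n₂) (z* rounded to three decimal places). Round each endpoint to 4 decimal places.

(0.1836, 0.3999)

p̂₁ = 0.76735, p̂₂ = 0.47561, so the observed difference is 0.29174.
SE = √(0.000242892 + 0.001520763) = √0.001763655 = 0.041996.
The 99% critical value is z* = 2.576. Margin of error = 0.10818.
Interval: 0.29174 ± 0.10818 → (0.1836, 0.3999).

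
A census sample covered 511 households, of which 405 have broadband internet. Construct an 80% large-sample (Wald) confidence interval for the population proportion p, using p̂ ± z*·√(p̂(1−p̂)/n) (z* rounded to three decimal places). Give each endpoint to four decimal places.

(0.7696, 0.8156)

p̂ = 405/511 = 0.79256.
SE(p̂) = √(0.79256·0.20744/511) = 0.017937.
z* = 1.282 at the 80% level.
Margin = 1.282·0.017937 = 0.02300.
CI: 0.79256 ± 0.02300 = (0.7696, 0.8156).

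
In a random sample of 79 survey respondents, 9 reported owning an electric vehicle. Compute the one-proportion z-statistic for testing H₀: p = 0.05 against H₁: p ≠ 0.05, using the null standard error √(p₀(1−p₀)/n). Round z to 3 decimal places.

z = 2.607

With x = 9 successes in n = 79, p̂ = 0.11392.
SE₀ = √(0.05·0.95/79) = 0.024521.
z = (p̂ − p₀)/SE = (0.11392 − 0.05)/0.024521 = 2.607.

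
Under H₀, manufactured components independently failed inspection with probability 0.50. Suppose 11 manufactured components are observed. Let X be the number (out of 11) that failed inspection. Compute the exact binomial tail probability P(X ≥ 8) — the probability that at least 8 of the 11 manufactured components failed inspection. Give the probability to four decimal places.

X is binomial with n = 11 and p = 0.50.
P(X ≥ 8) = C(11,8)·0.50^8·0.50^3 + C(11,9)·0.50^9·0.50^2 + C(11,10)·0.50^10·0.50^1 + C(11,11)·0.50^11·0.50^0.
= 0.080566 + 0.026855 + 0.005371 + 0.000488 = 0.1133.

P = 0.1133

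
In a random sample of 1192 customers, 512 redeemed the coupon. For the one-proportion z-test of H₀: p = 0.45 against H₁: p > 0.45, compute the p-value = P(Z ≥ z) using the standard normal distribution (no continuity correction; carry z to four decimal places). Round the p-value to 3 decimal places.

Sample proportion p̂ = 512/1192 = 0.42953.
Null standard error: √(0.45·0.55/1192) = √0.000207634 = 0.014410.
z = (p̂ − p₀)/SE = (512/1192 − 0.45)/0.014410 ≈ -1.4206.
p-value = P(Z ≥ z) with z = -1.4206 → 0.922.

p-value = 0.922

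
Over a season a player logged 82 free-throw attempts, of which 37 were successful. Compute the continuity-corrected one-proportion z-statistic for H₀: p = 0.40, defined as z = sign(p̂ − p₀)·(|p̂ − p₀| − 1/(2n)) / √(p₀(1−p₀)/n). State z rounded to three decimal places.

Sample proportion p̂ = 37/82 = 0.45122. p̂ − p₀ = 0.051220.
1/(2n) = 0.006098.
Corrected numerator: |0.051220| − 0.006098 = 0.045122.
Under H₀, SE = √(p₀(1−p₀)/n) = √(0.40·0.60/82) = √0.002926829 = 0.054100.
z = (+)0.045122/0.054100 = 0.834.

z = 0.834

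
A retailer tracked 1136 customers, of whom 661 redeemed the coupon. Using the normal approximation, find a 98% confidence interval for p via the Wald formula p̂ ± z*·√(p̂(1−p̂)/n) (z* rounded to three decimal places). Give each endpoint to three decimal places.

The sample proportion is 661/1136 = 0.58187.
SE = √(p̂(1−p̂)/n) = √(0.243298/1136) = 0.014635.
The 98% critical value is z* = 2.326.
Margin of error: 2.326 × 0.014635 = 0.03404.
CI: 0.58187 ± 0.03404 = (0.548, 0.616).

(0.548, 0.616)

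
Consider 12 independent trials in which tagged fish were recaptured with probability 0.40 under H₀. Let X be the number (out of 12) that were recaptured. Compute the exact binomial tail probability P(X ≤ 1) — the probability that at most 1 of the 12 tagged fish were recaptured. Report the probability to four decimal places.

P = 0.0196

X ~ Binomial(n=12, p=0.40).
P(X ≤ 1) = C(12,0)·0.40^0·0.60^12 + C(12,1)·0.40^1·0.60^11.
= 0.002177 + 0.017414 = 0.0196.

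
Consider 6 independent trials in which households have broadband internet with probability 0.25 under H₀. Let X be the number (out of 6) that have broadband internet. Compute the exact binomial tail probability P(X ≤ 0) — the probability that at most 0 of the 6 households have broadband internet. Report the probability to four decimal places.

P = 0.1780

X ~ Binomial(n=6, p=0.25).
P(X ≤ 0) = C(6,0)·0.25^0·0.75^6.
= 0.177979 = 0.1780.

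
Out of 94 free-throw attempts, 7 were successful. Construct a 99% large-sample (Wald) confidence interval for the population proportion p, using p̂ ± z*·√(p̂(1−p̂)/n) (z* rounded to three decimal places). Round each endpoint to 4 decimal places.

(0.0047, 0.1442)

p̂ = 7/94 = 0.07447.
Standard error of p̂: √(0.068923/94) = √0.000733219 = 0.027078.
z* = 2.576 at the 99% level.
Margin = 2.576·0.027078 = 0.06975.
So the interval runs from 0.0047 to 0.1442.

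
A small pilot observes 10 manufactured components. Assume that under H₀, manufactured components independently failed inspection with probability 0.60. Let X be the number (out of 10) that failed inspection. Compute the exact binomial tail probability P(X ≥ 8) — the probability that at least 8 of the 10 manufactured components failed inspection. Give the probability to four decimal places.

X ~ Binomial(n=10, p=0.60).
P(X ≥ 8) = C(10,8)·0.60^8·0.40^2 + C(10,9)·0.60^9·0.40^1 + C(10,10)·0.60^10·0.40^0.
= 0.120932 + 0.040311 + 0.006047 = 0.1673.

P = 0.1673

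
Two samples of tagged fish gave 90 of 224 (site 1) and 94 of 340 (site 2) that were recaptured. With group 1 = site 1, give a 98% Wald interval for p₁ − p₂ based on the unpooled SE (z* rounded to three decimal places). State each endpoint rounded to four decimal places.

(0.0305, 0.2201)

p̂₁ = 90/224 = 0.40179, p̂₂ = 94/340 = 0.27647; p̂₁ − p̂₂ = 0.12532.
SE = √(0.001073009 + 0.000588337) = √0.001661346 = 0.040760.
z* = 2.326 at the 98% level. Margin of error = 0.09481.
Interval: 0.12532 ± 0.09481 → (0.0305, 0.2201).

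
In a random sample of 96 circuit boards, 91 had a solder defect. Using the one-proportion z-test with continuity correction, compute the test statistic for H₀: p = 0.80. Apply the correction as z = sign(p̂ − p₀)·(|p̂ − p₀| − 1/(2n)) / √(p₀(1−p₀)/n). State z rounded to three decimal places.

The sample proportion is 91/96 = 0.94792. p̂ − p₀ = 0.147917.
1/(2n) = 0.005208.
Corrected numerator: |0.147917| − 0.005208 = 0.142709.
Under H₀, SE = √(p₀(1−p₀)/n) = √(0.80·0.20/96) = √0.001666667 = 0.040825.
z = +0.142709/0.040825 = 3.496.

z = 3.496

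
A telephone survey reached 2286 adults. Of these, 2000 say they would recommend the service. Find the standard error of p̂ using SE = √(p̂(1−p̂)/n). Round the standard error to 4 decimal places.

SE = 0.0069

With x = 2000 successes in n = 2286, p̂ = 0.87489.
p̂(1−p̂) = 0.109457.
Dividing by n and taking the root: √0.000047881 = 0.0069.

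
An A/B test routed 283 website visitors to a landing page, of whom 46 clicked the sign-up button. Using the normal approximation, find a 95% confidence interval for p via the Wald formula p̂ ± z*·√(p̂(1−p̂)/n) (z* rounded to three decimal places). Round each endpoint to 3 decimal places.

(0.120, 0.206)

The sample proportion is 46/283 = 0.16254.
SE = √(p̂(1−p̂)/n) = √(0.136124/283) = 0.021932.
For 95% confidence, z* = 1.960.
Margin of error: 1.960 × 0.021932 = 0.04299.
So the interval runs from 0.120 to 0.206.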